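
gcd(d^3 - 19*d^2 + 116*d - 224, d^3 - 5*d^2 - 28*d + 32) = d - 8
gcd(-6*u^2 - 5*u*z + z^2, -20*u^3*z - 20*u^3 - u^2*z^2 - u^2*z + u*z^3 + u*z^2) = 1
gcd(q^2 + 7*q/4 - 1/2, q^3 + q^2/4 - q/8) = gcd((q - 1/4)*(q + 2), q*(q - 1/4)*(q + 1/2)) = q - 1/4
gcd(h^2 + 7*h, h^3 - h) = h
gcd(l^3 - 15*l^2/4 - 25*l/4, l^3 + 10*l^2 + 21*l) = l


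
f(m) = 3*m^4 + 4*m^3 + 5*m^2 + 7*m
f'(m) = 12*m^3 + 12*m^2 + 10*m + 7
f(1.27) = 32.95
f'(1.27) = 63.64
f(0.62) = 7.66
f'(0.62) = 20.67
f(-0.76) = -3.19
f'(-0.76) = 1.06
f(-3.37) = 267.04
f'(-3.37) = -349.69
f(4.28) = 1441.85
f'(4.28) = 1210.45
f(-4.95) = 1403.83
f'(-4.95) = -1203.92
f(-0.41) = -2.22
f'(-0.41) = 4.09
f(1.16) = 26.52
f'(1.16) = 53.48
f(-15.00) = 139395.00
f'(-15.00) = -37943.00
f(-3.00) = 159.00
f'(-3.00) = -239.00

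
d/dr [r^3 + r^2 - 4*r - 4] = 3*r^2 + 2*r - 4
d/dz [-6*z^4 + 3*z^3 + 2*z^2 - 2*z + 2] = -24*z^3 + 9*z^2 + 4*z - 2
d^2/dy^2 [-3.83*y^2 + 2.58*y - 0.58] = -7.66000000000000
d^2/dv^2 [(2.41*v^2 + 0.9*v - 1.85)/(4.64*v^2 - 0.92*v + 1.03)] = (59.328896*v^3 - 308.085792*v^2 + 21.576*v + 21.370578)/(99.897344*v^6 - 59.421696*v^5 + 78.308352*v^4 - 27.159872*v^3 + 17.383104*v^2 - 2.928084*v + 1.092727)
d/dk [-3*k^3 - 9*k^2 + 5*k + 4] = -9*k^2 - 18*k + 5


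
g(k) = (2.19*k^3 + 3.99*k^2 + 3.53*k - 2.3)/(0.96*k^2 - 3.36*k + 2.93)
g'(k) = (3.36 - 1.92*k)*(2.19*k^3 + 3.99*k^2 + 3.53*k - 2.3)/(0.96*k^2 - 3.36*k + 2.93)^2 + (6.57*k^2 + 7.98*k + 3.53)/(0.96*k^2 - 3.36*k + 2.93) = (2.1024*k^4 - 14.7168*k^3 + 2.4549*k^2 + 27.7974*k + 2.6149)/(0.9216*k^4 - 6.4512*k^3 + 16.9152*k^2 - 19.6896*k + 8.5849)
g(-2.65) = -1.31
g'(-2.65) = 0.94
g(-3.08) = -1.76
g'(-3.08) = 1.12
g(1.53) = 556.30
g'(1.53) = 7297.56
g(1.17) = 34.51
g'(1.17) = 192.65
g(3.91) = 45.52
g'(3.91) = -11.99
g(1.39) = 141.56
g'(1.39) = 1093.95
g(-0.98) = -0.56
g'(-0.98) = -0.13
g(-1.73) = -0.67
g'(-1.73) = 0.42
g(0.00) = -0.78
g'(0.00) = 0.30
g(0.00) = -0.78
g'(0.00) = 0.30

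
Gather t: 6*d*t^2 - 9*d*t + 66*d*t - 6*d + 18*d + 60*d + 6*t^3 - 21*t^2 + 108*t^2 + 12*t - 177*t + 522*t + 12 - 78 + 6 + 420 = 72*d + 6*t^3 + t^2*(6*d + 87) + t*(57*d + 357) + 360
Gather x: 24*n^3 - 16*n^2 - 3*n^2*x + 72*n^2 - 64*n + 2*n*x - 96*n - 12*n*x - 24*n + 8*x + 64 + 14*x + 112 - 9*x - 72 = 24*n^3 + 56*n^2 - 184*n + x*(-3*n^2 - 10*n + 13) + 104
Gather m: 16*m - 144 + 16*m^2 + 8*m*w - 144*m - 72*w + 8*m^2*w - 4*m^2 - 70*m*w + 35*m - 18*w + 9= m^2*(8*w + 12) + m*(-62*w - 93) - 90*w - 135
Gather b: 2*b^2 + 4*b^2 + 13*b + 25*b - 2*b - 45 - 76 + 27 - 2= 6*b^2 + 36*b - 96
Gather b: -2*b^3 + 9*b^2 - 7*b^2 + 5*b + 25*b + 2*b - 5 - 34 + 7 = -2*b^3 + 2*b^2 + 32*b - 32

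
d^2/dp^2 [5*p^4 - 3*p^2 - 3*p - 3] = 60*p^2 - 6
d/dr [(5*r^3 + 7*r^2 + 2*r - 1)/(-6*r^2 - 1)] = (-30*r^4 - 3*r^2 - 26*r - 2)/(36*r^4 + 12*r^2 + 1)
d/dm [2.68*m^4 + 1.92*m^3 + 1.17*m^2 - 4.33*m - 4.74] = 10.72*m^3 + 5.76*m^2 + 2.34*m - 4.33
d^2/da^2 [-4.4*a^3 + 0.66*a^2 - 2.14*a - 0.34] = 1.32 - 26.4*a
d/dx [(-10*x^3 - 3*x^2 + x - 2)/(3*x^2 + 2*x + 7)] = (-30*x^4 - 40*x^3 - 219*x^2 - 30*x + 11)/(9*x^4 + 12*x^3 + 46*x^2 + 28*x + 49)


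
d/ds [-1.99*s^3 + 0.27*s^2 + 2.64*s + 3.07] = -5.97*s^2 + 0.54*s + 2.64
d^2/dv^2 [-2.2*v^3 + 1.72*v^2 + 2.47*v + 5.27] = 3.44 - 13.2*v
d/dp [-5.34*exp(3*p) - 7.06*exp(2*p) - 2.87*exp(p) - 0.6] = (-16.02*exp(2*p) - 14.12*exp(p) - 2.87)*exp(p)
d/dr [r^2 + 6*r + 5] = 2*r + 6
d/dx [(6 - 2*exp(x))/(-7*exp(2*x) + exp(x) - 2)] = 2*(-(exp(x) - 3)*(14*exp(x) - 1) + 7*exp(2*x) - exp(x) + 2)*exp(x)/(7*exp(2*x) - exp(x) + 2)^2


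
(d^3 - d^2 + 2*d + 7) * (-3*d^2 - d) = -3*d^5 + 2*d^4 - 5*d^3 - 23*d^2 - 7*d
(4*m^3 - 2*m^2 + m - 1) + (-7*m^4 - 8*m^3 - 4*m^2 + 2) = -7*m^4 - 4*m^3 - 6*m^2 + m + 1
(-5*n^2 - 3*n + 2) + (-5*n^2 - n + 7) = -10*n^2 - 4*n + 9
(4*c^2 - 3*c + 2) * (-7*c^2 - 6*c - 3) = -28*c^4 - 3*c^3 - 8*c^2 - 3*c - 6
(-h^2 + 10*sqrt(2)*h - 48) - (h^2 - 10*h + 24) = -2*h^2 + 10*h + 10*sqrt(2)*h - 72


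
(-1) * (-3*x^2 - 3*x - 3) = 3*x^2 + 3*x + 3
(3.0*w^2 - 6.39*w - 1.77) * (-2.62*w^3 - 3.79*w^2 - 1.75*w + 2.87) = -7.86*w^5 + 5.3718*w^4 + 23.6055*w^3 + 26.5008*w^2 - 15.2418*w - 5.0799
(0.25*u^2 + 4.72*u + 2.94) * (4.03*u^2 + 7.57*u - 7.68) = 1.0075*u^4 + 20.9141*u^3 + 45.6586*u^2 - 13.9938*u - 22.5792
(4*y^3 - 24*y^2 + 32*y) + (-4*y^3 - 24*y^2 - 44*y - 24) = -48*y^2 - 12*y - 24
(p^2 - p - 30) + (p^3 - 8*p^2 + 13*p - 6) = p^3 - 7*p^2 + 12*p - 36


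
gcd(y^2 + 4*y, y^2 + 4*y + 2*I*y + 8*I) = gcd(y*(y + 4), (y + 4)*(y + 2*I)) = y + 4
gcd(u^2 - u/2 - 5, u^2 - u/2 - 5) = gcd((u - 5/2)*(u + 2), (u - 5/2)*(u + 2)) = u^2 - u/2 - 5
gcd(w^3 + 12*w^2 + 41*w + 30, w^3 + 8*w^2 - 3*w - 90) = w^2 + 11*w + 30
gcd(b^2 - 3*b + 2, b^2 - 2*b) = b - 2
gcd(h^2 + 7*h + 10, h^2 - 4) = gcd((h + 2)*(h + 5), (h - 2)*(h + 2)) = h + 2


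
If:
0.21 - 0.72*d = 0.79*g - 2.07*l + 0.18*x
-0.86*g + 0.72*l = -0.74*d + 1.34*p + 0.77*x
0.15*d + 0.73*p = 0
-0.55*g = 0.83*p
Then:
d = 0.652389132182502*x + 0.0673640898627291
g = 0.202297501760203*x + 0.0208887401940468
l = 0.391079807517856*x - 0.0700462563021923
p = -0.134052561407363*x - 0.0138419362731635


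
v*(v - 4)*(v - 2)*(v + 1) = v^4 - 5*v^3 + 2*v^2 + 8*v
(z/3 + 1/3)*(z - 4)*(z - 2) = z^3/3 - 5*z^2/3 + 2*z/3 + 8/3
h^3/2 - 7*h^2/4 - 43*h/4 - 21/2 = (h/2 + 1)*(h - 7)*(h + 3/2)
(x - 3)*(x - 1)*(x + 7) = x^3 + 3*x^2 - 25*x + 21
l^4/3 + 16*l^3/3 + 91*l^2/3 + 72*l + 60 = (l/3 + 1)*(l + 2)*(l + 5)*(l + 6)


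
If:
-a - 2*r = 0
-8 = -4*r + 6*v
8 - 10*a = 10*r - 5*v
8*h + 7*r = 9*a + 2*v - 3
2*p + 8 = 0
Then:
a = 1/5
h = -33/80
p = -4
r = -1/10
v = -7/5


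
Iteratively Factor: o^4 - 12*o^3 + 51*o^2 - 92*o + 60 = (o - 2)*(o^3 - 10*o^2 + 31*o - 30) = (o - 5)*(o - 2)*(o^2 - 5*o + 6) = (o - 5)*(o - 3)*(o - 2)*(o - 2)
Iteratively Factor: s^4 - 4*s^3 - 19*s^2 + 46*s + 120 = (s - 5)*(s^3 + s^2 - 14*s - 24) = (s - 5)*(s + 2)*(s^2 - s - 12) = (s - 5)*(s - 4)*(s + 2)*(s + 3)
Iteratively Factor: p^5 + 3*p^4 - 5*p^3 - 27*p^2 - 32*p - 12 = (p - 3)*(p^4 + 6*p^3 + 13*p^2 + 12*p + 4) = (p - 3)*(p + 2)*(p^3 + 4*p^2 + 5*p + 2) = (p - 3)*(p + 2)^2*(p^2 + 2*p + 1) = (p - 3)*(p + 1)*(p + 2)^2*(p + 1)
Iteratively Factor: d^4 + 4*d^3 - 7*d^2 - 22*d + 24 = (d + 4)*(d^3 - 7*d + 6) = (d + 3)*(d + 4)*(d^2 - 3*d + 2) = (d - 2)*(d + 3)*(d + 4)*(d - 1)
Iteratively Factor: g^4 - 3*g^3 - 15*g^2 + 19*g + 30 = (g + 3)*(g^3 - 6*g^2 + 3*g + 10) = (g + 1)*(g + 3)*(g^2 - 7*g + 10) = (g - 2)*(g + 1)*(g + 3)*(g - 5)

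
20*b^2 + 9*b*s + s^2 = (4*b + s)*(5*b + s)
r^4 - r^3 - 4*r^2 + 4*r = r*(r - 2)*(r - 1)*(r + 2)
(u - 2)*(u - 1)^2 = u^3 - 4*u^2 + 5*u - 2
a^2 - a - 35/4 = (a - 7/2)*(a + 5/2)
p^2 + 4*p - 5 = (p - 1)*(p + 5)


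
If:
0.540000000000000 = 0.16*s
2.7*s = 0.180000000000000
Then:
No Solution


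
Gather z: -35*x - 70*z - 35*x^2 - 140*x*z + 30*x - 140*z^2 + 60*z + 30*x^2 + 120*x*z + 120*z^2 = -5*x^2 - 5*x - 20*z^2 + z*(-20*x - 10)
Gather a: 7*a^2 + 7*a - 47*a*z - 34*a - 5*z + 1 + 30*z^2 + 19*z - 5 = 7*a^2 + a*(-47*z - 27) + 30*z^2 + 14*z - 4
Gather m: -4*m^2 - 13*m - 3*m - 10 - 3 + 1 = -4*m^2 - 16*m - 12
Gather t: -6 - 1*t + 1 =-t - 5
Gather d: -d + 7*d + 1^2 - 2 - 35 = 6*d - 36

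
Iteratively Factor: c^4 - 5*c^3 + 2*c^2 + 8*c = (c - 2)*(c^3 - 3*c^2 - 4*c) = (c - 2)*(c + 1)*(c^2 - 4*c) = c*(c - 2)*(c + 1)*(c - 4)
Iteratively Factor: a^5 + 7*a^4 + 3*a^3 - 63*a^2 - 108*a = (a + 3)*(a^4 + 4*a^3 - 9*a^2 - 36*a) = a*(a + 3)*(a^3 + 4*a^2 - 9*a - 36) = a*(a - 3)*(a + 3)*(a^2 + 7*a + 12) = a*(a - 3)*(a + 3)*(a + 4)*(a + 3)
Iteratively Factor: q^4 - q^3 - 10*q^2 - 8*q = (q + 2)*(q^3 - 3*q^2 - 4*q) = (q - 4)*(q + 2)*(q^2 + q) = (q - 4)*(q + 1)*(q + 2)*(q)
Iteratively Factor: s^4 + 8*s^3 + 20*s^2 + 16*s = (s + 4)*(s^3 + 4*s^2 + 4*s) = (s + 2)*(s + 4)*(s^2 + 2*s) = (s + 2)^2*(s + 4)*(s)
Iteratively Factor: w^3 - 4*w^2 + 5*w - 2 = (w - 1)*(w^2 - 3*w + 2) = (w - 1)^2*(w - 2)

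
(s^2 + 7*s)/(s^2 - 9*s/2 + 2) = 2*s*(s + 7)/(2*s^2 - 9*s + 4)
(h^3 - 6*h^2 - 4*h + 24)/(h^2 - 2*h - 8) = (h^2 - 8*h + 12)/(h - 4)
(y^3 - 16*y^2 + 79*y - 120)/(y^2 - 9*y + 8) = (y^2 - 8*y + 15)/(y - 1)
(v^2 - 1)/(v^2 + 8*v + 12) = (v^2 - 1)/(v^2 + 8*v + 12)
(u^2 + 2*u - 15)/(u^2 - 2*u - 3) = (u + 5)/(u + 1)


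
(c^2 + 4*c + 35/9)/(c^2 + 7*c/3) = (c + 5/3)/c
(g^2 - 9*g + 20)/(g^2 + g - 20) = (g - 5)/(g + 5)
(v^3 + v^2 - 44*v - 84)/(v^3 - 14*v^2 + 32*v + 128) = (v^2 - v - 42)/(v^2 - 16*v + 64)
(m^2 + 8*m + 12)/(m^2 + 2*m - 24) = (m + 2)/(m - 4)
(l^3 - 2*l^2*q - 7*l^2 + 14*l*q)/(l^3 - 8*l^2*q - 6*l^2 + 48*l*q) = (l^2 - 2*l*q - 7*l + 14*q)/(l^2 - 8*l*q - 6*l + 48*q)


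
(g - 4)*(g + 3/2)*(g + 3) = g^3 + g^2/2 - 27*g/2 - 18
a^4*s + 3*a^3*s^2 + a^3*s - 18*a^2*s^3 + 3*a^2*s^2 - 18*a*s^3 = a*(a - 3*s)*(a + 6*s)*(a*s + s)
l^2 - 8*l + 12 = (l - 6)*(l - 2)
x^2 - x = x*(x - 1)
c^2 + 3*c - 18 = (c - 3)*(c + 6)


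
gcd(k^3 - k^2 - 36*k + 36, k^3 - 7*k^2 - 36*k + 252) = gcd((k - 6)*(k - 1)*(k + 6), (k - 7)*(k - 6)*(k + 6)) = k^2 - 36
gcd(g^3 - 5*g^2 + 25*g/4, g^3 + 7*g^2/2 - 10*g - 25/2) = g - 5/2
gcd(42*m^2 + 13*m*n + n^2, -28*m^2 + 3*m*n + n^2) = 7*m + n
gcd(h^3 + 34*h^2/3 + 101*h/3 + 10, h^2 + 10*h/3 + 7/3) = 1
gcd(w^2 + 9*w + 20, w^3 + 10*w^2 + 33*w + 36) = w + 4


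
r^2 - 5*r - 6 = (r - 6)*(r + 1)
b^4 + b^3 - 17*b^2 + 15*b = b*(b - 3)*(b - 1)*(b + 5)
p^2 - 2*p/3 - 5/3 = (p - 5/3)*(p + 1)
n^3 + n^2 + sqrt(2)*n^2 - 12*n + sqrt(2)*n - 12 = (n + 1)*(n - 2*sqrt(2))*(n + 3*sqrt(2))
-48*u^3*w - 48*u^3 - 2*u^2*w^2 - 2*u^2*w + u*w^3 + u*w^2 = (-8*u + w)*(6*u + w)*(u*w + u)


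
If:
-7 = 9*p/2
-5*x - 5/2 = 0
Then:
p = -14/9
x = -1/2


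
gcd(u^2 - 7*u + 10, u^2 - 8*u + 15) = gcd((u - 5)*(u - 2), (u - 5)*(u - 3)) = u - 5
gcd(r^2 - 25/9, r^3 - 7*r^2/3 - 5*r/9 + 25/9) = r - 5/3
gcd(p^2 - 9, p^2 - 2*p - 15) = p + 3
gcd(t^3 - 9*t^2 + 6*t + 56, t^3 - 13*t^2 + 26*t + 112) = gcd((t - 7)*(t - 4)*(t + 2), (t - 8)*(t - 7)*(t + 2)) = t^2 - 5*t - 14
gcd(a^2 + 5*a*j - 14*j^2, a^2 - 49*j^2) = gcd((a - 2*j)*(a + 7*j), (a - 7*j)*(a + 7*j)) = a + 7*j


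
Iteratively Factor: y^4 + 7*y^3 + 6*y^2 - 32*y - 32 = (y - 2)*(y^3 + 9*y^2 + 24*y + 16) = (y - 2)*(y + 4)*(y^2 + 5*y + 4) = (y - 2)*(y + 4)^2*(y + 1)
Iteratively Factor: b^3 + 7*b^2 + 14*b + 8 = (b + 1)*(b^2 + 6*b + 8) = (b + 1)*(b + 2)*(b + 4)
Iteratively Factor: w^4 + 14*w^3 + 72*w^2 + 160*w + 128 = (w + 2)*(w^3 + 12*w^2 + 48*w + 64) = (w + 2)*(w + 4)*(w^2 + 8*w + 16) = (w + 2)*(w + 4)^2*(w + 4)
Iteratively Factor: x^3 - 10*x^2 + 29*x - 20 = (x - 1)*(x^2 - 9*x + 20) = (x - 5)*(x - 1)*(x - 4)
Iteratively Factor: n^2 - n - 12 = (n + 3)*(n - 4)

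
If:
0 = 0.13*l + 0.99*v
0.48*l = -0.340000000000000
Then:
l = -0.71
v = 0.09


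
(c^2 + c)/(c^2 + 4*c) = (c + 1)/(c + 4)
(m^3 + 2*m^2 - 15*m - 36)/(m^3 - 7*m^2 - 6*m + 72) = (m + 3)/(m - 6)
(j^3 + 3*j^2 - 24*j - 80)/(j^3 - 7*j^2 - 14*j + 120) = (j + 4)/(j - 6)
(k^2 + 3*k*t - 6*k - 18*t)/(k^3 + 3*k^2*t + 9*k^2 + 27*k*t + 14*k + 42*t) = (k - 6)/(k^2 + 9*k + 14)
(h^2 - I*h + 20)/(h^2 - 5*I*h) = (h + 4*I)/h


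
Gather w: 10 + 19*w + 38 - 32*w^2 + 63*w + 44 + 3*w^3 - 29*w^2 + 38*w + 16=3*w^3 - 61*w^2 + 120*w + 108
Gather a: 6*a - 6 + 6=6*a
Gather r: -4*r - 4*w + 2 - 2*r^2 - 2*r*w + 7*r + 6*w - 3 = -2*r^2 + r*(3 - 2*w) + 2*w - 1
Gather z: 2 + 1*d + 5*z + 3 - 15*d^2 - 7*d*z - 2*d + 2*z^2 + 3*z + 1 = -15*d^2 - d + 2*z^2 + z*(8 - 7*d) + 6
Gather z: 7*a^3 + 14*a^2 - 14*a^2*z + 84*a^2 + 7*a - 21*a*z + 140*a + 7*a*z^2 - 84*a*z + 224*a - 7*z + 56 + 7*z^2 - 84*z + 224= 7*a^3 + 98*a^2 + 371*a + z^2*(7*a + 7) + z*(-14*a^2 - 105*a - 91) + 280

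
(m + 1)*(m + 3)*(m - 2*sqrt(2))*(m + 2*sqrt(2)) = m^4 + 4*m^3 - 5*m^2 - 32*m - 24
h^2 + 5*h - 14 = (h - 2)*(h + 7)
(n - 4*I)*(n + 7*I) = n^2 + 3*I*n + 28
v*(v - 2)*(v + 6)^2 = v^4 + 10*v^3 + 12*v^2 - 72*v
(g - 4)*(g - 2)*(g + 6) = g^3 - 28*g + 48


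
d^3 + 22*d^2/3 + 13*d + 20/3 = (d + 1)*(d + 4/3)*(d + 5)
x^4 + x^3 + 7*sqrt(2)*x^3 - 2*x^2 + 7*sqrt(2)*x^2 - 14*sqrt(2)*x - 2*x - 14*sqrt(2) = (x + 1)*(x - sqrt(2))*(x + sqrt(2))*(x + 7*sqrt(2))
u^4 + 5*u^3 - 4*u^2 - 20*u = u*(u - 2)*(u + 2)*(u + 5)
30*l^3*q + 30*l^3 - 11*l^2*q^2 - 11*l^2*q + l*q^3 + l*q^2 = (-6*l + q)*(-5*l + q)*(l*q + l)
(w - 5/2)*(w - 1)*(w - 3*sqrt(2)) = w^3 - 3*sqrt(2)*w^2 - 7*w^2/2 + 5*w/2 + 21*sqrt(2)*w/2 - 15*sqrt(2)/2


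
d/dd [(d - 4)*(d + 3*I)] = 2*d - 4 + 3*I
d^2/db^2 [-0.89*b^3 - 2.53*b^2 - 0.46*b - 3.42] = -5.34*b - 5.06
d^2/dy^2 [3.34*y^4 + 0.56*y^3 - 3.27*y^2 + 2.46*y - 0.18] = 40.08*y^2 + 3.36*y - 6.54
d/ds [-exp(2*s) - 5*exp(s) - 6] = (-2*exp(s) - 5)*exp(s)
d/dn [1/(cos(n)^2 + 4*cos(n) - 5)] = 2*(cos(n) + 2)*sin(n)/(cos(n)^2 + 4*cos(n) - 5)^2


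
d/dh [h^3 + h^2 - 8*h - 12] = 3*h^2 + 2*h - 8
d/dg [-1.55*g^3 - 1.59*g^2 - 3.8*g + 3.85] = -4.65*g^2 - 3.18*g - 3.8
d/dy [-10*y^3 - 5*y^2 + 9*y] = -30*y^2 - 10*y + 9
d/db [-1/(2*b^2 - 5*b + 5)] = (4*b - 5)/(2*b^2 - 5*b + 5)^2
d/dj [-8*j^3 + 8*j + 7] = 8 - 24*j^2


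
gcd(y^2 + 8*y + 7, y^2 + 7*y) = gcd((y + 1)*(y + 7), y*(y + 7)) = y + 7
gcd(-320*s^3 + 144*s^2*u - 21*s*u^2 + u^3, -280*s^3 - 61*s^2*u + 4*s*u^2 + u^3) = 8*s - u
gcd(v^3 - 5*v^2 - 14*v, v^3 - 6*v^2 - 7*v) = v^2 - 7*v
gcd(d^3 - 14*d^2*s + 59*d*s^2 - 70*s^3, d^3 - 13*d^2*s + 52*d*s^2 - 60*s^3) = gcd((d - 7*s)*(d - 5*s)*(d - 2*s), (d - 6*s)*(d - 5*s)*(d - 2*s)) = d^2 - 7*d*s + 10*s^2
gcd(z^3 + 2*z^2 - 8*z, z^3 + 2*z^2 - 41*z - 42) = 1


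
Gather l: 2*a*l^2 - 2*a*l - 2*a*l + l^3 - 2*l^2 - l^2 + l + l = l^3 + l^2*(2*a - 3) + l*(2 - 4*a)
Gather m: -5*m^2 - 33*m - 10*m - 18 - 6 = -5*m^2 - 43*m - 24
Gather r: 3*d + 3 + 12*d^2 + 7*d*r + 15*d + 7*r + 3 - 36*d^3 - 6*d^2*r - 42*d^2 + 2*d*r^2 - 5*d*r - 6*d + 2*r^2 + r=-36*d^3 - 30*d^2 + 12*d + r^2*(2*d + 2) + r*(-6*d^2 + 2*d + 8) + 6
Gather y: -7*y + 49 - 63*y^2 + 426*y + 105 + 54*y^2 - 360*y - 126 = -9*y^2 + 59*y + 28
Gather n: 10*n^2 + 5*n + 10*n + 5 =10*n^2 + 15*n + 5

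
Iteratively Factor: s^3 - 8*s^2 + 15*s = (s - 3)*(s^2 - 5*s) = (s - 5)*(s - 3)*(s)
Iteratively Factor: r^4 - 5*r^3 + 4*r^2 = (r - 4)*(r^3 - r^2) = r*(r - 4)*(r^2 - r) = r*(r - 4)*(r - 1)*(r)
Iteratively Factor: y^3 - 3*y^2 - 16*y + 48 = (y - 3)*(y^2 - 16) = (y - 4)*(y - 3)*(y + 4)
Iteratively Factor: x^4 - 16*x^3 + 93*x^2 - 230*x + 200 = (x - 5)*(x^3 - 11*x^2 + 38*x - 40) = (x - 5)*(x - 4)*(x^2 - 7*x + 10) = (x - 5)*(x - 4)*(x - 2)*(x - 5)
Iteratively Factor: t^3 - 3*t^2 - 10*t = (t - 5)*(t^2 + 2*t) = (t - 5)*(t + 2)*(t)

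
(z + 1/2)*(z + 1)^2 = z^3 + 5*z^2/2 + 2*z + 1/2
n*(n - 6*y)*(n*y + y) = n^3*y - 6*n^2*y^2 + n^2*y - 6*n*y^2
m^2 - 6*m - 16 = (m - 8)*(m + 2)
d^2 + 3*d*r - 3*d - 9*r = (d - 3)*(d + 3*r)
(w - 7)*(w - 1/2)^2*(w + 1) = w^4 - 7*w^3 - 3*w^2/4 + 11*w/2 - 7/4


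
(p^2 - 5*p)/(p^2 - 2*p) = (p - 5)/(p - 2)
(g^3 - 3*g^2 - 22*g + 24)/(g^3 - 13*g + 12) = (g - 6)/(g - 3)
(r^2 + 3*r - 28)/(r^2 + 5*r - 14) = (r - 4)/(r - 2)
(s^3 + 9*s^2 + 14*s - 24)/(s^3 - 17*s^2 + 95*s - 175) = (s^3 + 9*s^2 + 14*s - 24)/(s^3 - 17*s^2 + 95*s - 175)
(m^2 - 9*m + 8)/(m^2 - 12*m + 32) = (m - 1)/(m - 4)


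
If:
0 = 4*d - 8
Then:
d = 2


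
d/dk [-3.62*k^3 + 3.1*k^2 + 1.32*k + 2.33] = -10.86*k^2 + 6.2*k + 1.32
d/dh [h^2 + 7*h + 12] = 2*h + 7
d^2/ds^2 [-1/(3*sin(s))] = (sin(s)^2 - 2)/(3*sin(s)^3)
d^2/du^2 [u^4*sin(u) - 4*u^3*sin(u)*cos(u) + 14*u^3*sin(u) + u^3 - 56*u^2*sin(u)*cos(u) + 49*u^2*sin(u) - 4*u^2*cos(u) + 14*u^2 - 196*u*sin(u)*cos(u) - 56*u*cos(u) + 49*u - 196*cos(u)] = -u^4*sin(u) - 14*u^3*sin(u) + 8*u^3*sin(2*u) + 8*u^3*cos(u) - 37*u^2*sin(u) + 112*u^2*sin(2*u) + 88*u^2*cos(u) - 24*u^2*cos(2*u) + 100*u*sin(u) + 380*u*sin(2*u) + 252*u*cos(u) - 224*u*cos(2*u) + 6*u + 210*sin(u) - 56*sin(2*u) + 188*cos(u) - 392*cos(2*u) + 28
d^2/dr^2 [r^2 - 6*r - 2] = 2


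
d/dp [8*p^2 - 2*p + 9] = 16*p - 2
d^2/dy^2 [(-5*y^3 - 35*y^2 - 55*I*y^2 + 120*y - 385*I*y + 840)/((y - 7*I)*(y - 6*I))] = (y^3*(2940 - 1680*I) + y^2*(-3780 - 30240*I) + y*(-22680 - 162540*I) - 757260 - 325080*I)/(y^6 - 39*I*y^5 - 633*y^4 + 5473*I*y^3 + 26586*y^2 - 68796*I*y - 74088)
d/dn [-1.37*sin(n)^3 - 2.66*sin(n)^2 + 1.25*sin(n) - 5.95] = (-4.11*sin(n)^2 - 5.32*sin(n) + 1.25)*cos(n)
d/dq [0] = 0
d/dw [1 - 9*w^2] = -18*w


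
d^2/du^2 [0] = 0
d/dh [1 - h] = -1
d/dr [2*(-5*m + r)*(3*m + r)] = -4*m + 4*r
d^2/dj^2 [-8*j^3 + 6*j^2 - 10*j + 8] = 12 - 48*j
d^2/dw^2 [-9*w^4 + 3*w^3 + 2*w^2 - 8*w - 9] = -108*w^2 + 18*w + 4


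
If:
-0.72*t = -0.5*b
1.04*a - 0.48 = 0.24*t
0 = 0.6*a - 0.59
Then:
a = 0.98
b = 3.26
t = 2.26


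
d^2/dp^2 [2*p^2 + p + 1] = 4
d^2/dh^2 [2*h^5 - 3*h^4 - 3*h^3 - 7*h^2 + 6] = 40*h^3 - 36*h^2 - 18*h - 14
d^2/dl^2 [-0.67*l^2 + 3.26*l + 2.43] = -1.34000000000000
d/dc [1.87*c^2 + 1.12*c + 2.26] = 3.74*c + 1.12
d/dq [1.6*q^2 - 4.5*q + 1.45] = 3.2*q - 4.5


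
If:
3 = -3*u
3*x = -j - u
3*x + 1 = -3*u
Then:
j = -1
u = -1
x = 2/3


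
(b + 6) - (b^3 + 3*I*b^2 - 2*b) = -b^3 - 3*I*b^2 + 3*b + 6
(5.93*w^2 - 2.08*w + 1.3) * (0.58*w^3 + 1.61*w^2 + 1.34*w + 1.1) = 3.4394*w^5 + 8.3409*w^4 + 5.3514*w^3 + 5.8288*w^2 - 0.546*w + 1.43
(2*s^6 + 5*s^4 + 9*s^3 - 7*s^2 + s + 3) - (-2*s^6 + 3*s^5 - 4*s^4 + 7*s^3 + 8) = 4*s^6 - 3*s^5 + 9*s^4 + 2*s^3 - 7*s^2 + s - 5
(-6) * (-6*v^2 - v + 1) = 36*v^2 + 6*v - 6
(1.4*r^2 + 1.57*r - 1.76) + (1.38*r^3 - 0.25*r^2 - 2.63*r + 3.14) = 1.38*r^3 + 1.15*r^2 - 1.06*r + 1.38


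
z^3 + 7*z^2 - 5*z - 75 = (z - 3)*(z + 5)^2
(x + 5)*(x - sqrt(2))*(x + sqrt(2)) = x^3 + 5*x^2 - 2*x - 10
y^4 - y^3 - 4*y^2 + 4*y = y*(y - 2)*(y - 1)*(y + 2)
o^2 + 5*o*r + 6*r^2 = (o + 2*r)*(o + 3*r)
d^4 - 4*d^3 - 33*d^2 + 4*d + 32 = (d - 8)*(d - 1)*(d + 1)*(d + 4)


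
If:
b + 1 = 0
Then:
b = -1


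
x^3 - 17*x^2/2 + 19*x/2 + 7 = (x - 7)*(x - 2)*(x + 1/2)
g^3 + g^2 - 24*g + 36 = (g - 3)*(g - 2)*(g + 6)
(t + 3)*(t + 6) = t^2 + 9*t + 18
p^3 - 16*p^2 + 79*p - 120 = (p - 8)*(p - 5)*(p - 3)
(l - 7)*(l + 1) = l^2 - 6*l - 7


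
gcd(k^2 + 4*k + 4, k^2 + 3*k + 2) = k + 2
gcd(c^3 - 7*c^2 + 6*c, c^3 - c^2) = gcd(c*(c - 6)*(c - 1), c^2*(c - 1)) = c^2 - c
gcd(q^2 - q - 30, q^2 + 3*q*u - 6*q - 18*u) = q - 6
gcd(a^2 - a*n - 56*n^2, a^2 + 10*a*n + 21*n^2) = a + 7*n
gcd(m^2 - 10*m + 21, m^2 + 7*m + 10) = 1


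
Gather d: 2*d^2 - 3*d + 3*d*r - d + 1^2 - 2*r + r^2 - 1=2*d^2 + d*(3*r - 4) + r^2 - 2*r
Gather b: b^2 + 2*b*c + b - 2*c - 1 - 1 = b^2 + b*(2*c + 1) - 2*c - 2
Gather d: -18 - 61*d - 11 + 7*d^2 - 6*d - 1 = 7*d^2 - 67*d - 30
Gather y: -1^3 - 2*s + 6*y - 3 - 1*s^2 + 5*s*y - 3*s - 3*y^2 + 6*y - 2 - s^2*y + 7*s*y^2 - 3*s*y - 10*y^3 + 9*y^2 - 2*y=-s^2 - 5*s - 10*y^3 + y^2*(7*s + 6) + y*(-s^2 + 2*s + 10) - 6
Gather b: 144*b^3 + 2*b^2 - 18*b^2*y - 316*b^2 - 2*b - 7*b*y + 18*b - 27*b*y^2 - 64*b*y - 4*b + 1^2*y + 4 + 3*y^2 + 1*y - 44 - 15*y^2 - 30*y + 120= 144*b^3 + b^2*(-18*y - 314) + b*(-27*y^2 - 71*y + 12) - 12*y^2 - 28*y + 80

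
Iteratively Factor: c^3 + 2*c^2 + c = (c + 1)*(c^2 + c) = (c + 1)^2*(c)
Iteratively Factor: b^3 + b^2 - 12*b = (b)*(b^2 + b - 12) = b*(b + 4)*(b - 3)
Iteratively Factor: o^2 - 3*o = (o - 3)*(o)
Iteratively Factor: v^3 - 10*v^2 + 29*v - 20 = (v - 4)*(v^2 - 6*v + 5) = (v - 5)*(v - 4)*(v - 1)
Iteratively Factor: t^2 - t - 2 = (t + 1)*(t - 2)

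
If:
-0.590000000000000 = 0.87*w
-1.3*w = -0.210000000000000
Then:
No Solution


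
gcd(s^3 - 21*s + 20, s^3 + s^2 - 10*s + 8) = s - 1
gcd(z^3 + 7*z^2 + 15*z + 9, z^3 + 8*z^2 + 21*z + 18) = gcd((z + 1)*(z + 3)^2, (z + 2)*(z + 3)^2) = z^2 + 6*z + 9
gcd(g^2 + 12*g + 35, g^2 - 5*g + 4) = 1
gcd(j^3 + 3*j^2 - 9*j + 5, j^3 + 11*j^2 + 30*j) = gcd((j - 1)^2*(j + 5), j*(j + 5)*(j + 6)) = j + 5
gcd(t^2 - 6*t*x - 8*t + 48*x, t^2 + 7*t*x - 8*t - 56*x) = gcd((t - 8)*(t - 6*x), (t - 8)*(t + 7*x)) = t - 8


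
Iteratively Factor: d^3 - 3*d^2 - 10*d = (d)*(d^2 - 3*d - 10) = d*(d - 5)*(d + 2)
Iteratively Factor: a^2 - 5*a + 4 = (a - 4)*(a - 1)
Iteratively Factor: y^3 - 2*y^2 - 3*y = (y + 1)*(y^2 - 3*y) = (y - 3)*(y + 1)*(y)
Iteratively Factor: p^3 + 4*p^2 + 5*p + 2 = (p + 2)*(p^2 + 2*p + 1) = (p + 1)*(p + 2)*(p + 1)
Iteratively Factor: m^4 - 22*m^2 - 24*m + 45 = (m - 5)*(m^3 + 5*m^2 + 3*m - 9) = (m - 5)*(m + 3)*(m^2 + 2*m - 3) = (m - 5)*(m - 1)*(m + 3)*(m + 3)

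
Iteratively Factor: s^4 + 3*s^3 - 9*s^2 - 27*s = (s + 3)*(s^3 - 9*s) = s*(s + 3)*(s^2 - 9) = s*(s - 3)*(s + 3)*(s + 3)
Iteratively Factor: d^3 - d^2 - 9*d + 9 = (d - 3)*(d^2 + 2*d - 3) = (d - 3)*(d + 3)*(d - 1)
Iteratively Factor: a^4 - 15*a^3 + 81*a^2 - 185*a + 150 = (a - 3)*(a^3 - 12*a^2 + 45*a - 50) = (a - 5)*(a - 3)*(a^2 - 7*a + 10) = (a - 5)*(a - 3)*(a - 2)*(a - 5)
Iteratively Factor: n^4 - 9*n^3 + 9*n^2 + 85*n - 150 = (n + 3)*(n^3 - 12*n^2 + 45*n - 50) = (n - 5)*(n + 3)*(n^2 - 7*n + 10) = (n - 5)^2*(n + 3)*(n - 2)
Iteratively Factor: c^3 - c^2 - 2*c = (c + 1)*(c^2 - 2*c) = c*(c + 1)*(c - 2)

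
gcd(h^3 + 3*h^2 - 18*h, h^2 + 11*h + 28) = 1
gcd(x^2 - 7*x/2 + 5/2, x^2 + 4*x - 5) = x - 1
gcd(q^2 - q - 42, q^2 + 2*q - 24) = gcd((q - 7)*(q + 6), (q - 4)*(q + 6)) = q + 6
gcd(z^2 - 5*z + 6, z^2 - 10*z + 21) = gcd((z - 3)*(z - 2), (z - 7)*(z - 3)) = z - 3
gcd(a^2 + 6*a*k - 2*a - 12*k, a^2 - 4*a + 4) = a - 2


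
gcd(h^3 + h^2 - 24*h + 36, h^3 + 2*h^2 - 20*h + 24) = h^2 + 4*h - 12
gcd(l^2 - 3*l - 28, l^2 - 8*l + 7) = l - 7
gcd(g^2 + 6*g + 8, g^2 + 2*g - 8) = g + 4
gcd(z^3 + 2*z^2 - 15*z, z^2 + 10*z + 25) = z + 5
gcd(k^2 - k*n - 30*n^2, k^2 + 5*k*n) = k + 5*n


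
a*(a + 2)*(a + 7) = a^3 + 9*a^2 + 14*a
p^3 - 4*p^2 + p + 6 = (p - 3)*(p - 2)*(p + 1)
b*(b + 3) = b^2 + 3*b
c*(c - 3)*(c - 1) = c^3 - 4*c^2 + 3*c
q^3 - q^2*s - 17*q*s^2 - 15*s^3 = (q - 5*s)*(q + s)*(q + 3*s)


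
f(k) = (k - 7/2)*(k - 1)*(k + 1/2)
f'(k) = (k - 7/2)*(k - 1) + (k - 7/2)*(k + 1/2) + (k - 1)*(k + 1/2) = 3*k^2 - 8*k + 5/4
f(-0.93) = -3.68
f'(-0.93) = 11.28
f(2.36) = -4.43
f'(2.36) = -0.92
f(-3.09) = -69.81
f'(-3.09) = 54.61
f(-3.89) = -122.50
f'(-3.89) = 77.77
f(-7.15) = -577.20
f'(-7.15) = 211.82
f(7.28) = 184.68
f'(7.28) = 102.01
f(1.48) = -1.92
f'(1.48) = -4.02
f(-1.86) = -20.85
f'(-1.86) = 26.51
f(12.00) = 1168.75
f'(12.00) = 337.25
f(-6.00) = -365.75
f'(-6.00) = 157.25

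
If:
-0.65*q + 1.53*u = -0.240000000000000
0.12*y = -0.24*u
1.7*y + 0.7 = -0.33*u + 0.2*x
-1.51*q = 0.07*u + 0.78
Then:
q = -0.50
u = -0.37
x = 9.16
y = 0.74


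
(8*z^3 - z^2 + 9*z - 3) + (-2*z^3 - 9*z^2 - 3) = 6*z^3 - 10*z^2 + 9*z - 6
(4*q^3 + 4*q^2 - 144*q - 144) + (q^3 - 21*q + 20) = 5*q^3 + 4*q^2 - 165*q - 124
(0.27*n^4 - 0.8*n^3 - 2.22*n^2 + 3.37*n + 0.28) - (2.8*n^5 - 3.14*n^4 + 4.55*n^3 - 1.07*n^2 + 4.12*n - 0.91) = -2.8*n^5 + 3.41*n^4 - 5.35*n^3 - 1.15*n^2 - 0.75*n + 1.19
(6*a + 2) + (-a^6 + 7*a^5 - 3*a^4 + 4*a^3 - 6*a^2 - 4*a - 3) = -a^6 + 7*a^5 - 3*a^4 + 4*a^3 - 6*a^2 + 2*a - 1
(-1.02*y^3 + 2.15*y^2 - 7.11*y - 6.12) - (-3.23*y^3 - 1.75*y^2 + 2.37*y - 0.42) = 2.21*y^3 + 3.9*y^2 - 9.48*y - 5.7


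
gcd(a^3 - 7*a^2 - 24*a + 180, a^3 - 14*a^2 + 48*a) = a - 6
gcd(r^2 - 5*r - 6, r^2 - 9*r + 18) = r - 6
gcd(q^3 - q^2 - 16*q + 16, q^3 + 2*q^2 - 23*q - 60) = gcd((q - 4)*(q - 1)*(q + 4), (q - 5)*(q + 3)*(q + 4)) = q + 4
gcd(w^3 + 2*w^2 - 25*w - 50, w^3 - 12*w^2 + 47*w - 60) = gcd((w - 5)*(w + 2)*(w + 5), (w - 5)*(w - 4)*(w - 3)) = w - 5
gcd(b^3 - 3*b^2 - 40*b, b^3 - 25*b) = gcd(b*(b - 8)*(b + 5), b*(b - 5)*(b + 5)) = b^2 + 5*b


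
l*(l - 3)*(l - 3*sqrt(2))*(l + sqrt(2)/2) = l^4 - 5*sqrt(2)*l^3/2 - 3*l^3 - 3*l^2 + 15*sqrt(2)*l^2/2 + 9*l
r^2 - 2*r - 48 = (r - 8)*(r + 6)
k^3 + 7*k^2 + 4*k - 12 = (k - 1)*(k + 2)*(k + 6)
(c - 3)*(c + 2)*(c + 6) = c^3 + 5*c^2 - 12*c - 36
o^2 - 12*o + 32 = (o - 8)*(o - 4)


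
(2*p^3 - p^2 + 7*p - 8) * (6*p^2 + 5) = 12*p^5 - 6*p^4 + 52*p^3 - 53*p^2 + 35*p - 40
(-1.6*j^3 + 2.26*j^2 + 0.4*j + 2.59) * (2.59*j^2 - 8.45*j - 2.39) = -4.144*j^5 + 19.3734*j^4 - 14.237*j^3 - 2.0733*j^2 - 22.8415*j - 6.1901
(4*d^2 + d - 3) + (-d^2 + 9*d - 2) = 3*d^2 + 10*d - 5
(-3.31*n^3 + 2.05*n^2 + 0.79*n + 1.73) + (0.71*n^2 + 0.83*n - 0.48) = -3.31*n^3 + 2.76*n^2 + 1.62*n + 1.25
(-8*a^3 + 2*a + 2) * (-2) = 16*a^3 - 4*a - 4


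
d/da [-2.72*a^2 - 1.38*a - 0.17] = -5.44*a - 1.38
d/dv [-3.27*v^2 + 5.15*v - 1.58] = 5.15 - 6.54*v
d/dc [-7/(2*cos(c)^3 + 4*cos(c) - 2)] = 7*(3*sin(c)^2 - 5)*sin(c)/(2*(cos(c)^3 + 2*cos(c) - 1)^2)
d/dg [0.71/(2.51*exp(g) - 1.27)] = -1.7821*exp(g)/(2.51*exp(g) - 1.27)^2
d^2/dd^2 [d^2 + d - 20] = 2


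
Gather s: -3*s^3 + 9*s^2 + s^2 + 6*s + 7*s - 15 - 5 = -3*s^3 + 10*s^2 + 13*s - 20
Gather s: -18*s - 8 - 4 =-18*s - 12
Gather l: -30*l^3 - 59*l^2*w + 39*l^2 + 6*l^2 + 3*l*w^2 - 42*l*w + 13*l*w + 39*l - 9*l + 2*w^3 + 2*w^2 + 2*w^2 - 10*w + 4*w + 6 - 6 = -30*l^3 + l^2*(45 - 59*w) + l*(3*w^2 - 29*w + 30) + 2*w^3 + 4*w^2 - 6*w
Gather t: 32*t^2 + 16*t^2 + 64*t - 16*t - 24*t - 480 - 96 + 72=48*t^2 + 24*t - 504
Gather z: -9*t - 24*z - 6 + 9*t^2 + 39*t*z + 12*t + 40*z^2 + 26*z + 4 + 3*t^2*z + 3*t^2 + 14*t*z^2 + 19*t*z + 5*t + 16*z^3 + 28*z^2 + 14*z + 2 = 12*t^2 + 8*t + 16*z^3 + z^2*(14*t + 68) + z*(3*t^2 + 58*t + 16)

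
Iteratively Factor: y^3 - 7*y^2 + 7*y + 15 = (y - 3)*(y^2 - 4*y - 5) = (y - 5)*(y - 3)*(y + 1)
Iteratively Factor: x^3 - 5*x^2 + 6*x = (x)*(x^2 - 5*x + 6) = x*(x - 2)*(x - 3)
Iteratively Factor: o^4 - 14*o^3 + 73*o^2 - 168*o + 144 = (o - 3)*(o^3 - 11*o^2 + 40*o - 48) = (o - 4)*(o - 3)*(o^2 - 7*o + 12) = (o - 4)*(o - 3)^2*(o - 4)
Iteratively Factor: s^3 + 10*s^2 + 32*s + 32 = (s + 4)*(s^2 + 6*s + 8) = (s + 2)*(s + 4)*(s + 4)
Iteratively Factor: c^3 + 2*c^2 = (c + 2)*(c^2) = c*(c + 2)*(c)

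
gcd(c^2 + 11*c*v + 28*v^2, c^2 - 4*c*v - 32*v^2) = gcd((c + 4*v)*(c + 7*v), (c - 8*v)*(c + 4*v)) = c + 4*v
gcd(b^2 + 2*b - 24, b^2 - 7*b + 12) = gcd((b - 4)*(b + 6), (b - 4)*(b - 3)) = b - 4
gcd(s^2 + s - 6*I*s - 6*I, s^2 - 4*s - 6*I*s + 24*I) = s - 6*I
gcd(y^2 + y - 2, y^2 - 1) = y - 1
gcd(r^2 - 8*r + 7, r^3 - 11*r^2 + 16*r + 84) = r - 7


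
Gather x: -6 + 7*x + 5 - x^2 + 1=-x^2 + 7*x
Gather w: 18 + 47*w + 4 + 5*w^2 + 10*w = 5*w^2 + 57*w + 22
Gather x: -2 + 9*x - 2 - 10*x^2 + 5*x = -10*x^2 + 14*x - 4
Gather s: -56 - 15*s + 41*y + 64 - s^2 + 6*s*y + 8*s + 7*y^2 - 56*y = -s^2 + s*(6*y - 7) + 7*y^2 - 15*y + 8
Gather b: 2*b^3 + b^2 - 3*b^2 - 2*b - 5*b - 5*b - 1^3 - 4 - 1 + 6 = 2*b^3 - 2*b^2 - 12*b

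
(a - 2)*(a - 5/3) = a^2 - 11*a/3 + 10/3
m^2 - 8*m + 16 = (m - 4)^2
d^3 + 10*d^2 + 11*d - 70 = (d - 2)*(d + 5)*(d + 7)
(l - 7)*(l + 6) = l^2 - l - 42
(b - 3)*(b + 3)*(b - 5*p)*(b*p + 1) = b^4*p - 5*b^3*p^2 + b^3 - 14*b^2*p + 45*b*p^2 - 9*b + 45*p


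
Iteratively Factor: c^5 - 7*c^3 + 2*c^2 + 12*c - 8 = (c - 1)*(c^4 + c^3 - 6*c^2 - 4*c + 8) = (c - 1)^2*(c^3 + 2*c^2 - 4*c - 8) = (c - 1)^2*(c + 2)*(c^2 - 4) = (c - 2)*(c - 1)^2*(c + 2)*(c + 2)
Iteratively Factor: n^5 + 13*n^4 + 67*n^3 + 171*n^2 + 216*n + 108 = (n + 3)*(n^4 + 10*n^3 + 37*n^2 + 60*n + 36) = (n + 2)*(n + 3)*(n^3 + 8*n^2 + 21*n + 18) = (n + 2)*(n + 3)^2*(n^2 + 5*n + 6) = (n + 2)*(n + 3)^3*(n + 2)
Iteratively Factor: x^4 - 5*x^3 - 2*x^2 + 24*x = (x)*(x^3 - 5*x^2 - 2*x + 24) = x*(x - 3)*(x^2 - 2*x - 8) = x*(x - 4)*(x - 3)*(x + 2)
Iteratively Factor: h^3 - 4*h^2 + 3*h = (h)*(h^2 - 4*h + 3) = h*(h - 3)*(h - 1)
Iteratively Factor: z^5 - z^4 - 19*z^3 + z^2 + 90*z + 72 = (z - 3)*(z^4 + 2*z^3 - 13*z^2 - 38*z - 24) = (z - 3)*(z + 1)*(z^3 + z^2 - 14*z - 24) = (z - 3)*(z + 1)*(z + 2)*(z^2 - z - 12) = (z - 3)*(z + 1)*(z + 2)*(z + 3)*(z - 4)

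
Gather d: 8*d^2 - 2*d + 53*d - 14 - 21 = 8*d^2 + 51*d - 35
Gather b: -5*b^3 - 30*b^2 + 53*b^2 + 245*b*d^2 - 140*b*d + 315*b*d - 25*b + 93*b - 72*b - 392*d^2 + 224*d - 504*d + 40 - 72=-5*b^3 + 23*b^2 + b*(245*d^2 + 175*d - 4) - 392*d^2 - 280*d - 32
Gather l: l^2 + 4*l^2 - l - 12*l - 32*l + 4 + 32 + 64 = 5*l^2 - 45*l + 100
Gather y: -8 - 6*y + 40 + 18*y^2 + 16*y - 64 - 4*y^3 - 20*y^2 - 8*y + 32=-4*y^3 - 2*y^2 + 2*y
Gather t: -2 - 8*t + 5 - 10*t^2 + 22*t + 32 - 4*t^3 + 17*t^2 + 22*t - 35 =-4*t^3 + 7*t^2 + 36*t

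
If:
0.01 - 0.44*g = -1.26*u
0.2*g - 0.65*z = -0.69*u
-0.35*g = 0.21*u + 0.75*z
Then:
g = 0.01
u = -0.00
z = -0.00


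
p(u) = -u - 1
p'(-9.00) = -1.00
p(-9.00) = 8.00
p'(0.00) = -1.00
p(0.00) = -1.00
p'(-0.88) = -1.00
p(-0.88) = -0.12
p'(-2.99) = -1.00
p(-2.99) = 1.99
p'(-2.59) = -1.00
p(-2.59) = 1.59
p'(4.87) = -1.00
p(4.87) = -5.87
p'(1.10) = -1.00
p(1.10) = -2.10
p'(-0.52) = -1.00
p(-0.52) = -0.48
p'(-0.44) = -1.00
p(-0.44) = -0.56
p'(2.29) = -1.00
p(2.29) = -3.29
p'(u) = -1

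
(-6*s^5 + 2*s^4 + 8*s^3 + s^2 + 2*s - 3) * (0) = 0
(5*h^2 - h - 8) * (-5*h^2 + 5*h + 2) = -25*h^4 + 30*h^3 + 45*h^2 - 42*h - 16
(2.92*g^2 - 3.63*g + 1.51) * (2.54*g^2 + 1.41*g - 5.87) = 7.4168*g^4 - 5.103*g^3 - 18.4233*g^2 + 23.4372*g - 8.8637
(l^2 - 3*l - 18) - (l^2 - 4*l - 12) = l - 6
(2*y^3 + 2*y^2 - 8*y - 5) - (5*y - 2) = 2*y^3 + 2*y^2 - 13*y - 3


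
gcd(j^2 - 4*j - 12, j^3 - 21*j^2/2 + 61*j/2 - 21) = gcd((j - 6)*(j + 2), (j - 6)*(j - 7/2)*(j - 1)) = j - 6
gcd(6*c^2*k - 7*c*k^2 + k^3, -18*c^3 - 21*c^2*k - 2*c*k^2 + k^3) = 6*c - k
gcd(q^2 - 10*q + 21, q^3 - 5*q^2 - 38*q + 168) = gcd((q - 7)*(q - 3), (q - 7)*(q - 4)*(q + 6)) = q - 7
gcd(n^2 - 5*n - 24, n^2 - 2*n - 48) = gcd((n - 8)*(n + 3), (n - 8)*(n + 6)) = n - 8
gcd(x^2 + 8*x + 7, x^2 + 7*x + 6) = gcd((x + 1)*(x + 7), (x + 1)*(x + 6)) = x + 1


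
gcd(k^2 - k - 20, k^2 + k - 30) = k - 5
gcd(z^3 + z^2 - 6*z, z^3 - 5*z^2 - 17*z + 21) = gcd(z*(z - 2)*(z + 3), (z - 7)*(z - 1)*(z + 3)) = z + 3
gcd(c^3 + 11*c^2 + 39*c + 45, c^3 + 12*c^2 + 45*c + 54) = c^2 + 6*c + 9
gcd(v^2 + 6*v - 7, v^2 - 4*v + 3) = v - 1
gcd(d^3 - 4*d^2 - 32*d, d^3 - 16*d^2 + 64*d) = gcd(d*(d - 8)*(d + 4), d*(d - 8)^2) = d^2 - 8*d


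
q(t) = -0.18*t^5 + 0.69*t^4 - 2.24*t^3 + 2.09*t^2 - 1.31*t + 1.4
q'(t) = -0.9*t^4 + 2.76*t^3 - 6.72*t^2 + 4.18*t - 1.31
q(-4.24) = 684.94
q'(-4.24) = -641.10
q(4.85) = -312.60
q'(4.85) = -322.21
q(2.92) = -28.42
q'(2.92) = -43.12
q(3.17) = -41.05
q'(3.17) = -58.55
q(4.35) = -182.43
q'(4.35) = -205.36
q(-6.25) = 3407.57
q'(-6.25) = -2337.05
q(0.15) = 1.24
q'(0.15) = -0.83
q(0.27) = 1.16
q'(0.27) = -0.62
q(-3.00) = 184.25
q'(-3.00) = -221.75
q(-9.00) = 16971.35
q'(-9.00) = -8500.19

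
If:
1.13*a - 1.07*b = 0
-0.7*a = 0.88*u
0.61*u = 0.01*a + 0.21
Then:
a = -0.42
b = -0.45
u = 0.34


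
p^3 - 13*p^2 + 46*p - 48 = (p - 8)*(p - 3)*(p - 2)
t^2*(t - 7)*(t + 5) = t^4 - 2*t^3 - 35*t^2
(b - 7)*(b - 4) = b^2 - 11*b + 28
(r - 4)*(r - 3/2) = r^2 - 11*r/2 + 6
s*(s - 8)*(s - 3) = s^3 - 11*s^2 + 24*s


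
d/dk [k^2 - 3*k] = 2*k - 3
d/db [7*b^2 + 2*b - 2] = 14*b + 2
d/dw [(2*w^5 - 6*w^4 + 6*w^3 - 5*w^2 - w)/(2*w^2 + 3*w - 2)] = (12*w^6 - 62*w^4 + 84*w^3 - 49*w^2 + 20*w + 2)/(4*w^4 + 12*w^3 + w^2 - 12*w + 4)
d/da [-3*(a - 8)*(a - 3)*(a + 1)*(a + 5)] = -12*a^3 + 45*a^2 + 222*a - 267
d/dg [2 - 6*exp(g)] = -6*exp(g)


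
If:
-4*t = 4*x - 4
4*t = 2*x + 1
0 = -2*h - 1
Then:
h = -1/2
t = 1/2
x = 1/2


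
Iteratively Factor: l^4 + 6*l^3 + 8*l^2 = (l)*(l^3 + 6*l^2 + 8*l) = l^2*(l^2 + 6*l + 8) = l^2*(l + 4)*(l + 2)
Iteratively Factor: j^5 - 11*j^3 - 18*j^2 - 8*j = (j - 4)*(j^4 + 4*j^3 + 5*j^2 + 2*j) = (j - 4)*(j + 2)*(j^3 + 2*j^2 + j) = (j - 4)*(j + 1)*(j + 2)*(j^2 + j) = j*(j - 4)*(j + 1)*(j + 2)*(j + 1)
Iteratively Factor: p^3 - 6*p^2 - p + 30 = (p + 2)*(p^2 - 8*p + 15) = (p - 5)*(p + 2)*(p - 3)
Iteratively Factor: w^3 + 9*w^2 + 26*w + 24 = (w + 2)*(w^2 + 7*w + 12) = (w + 2)*(w + 3)*(w + 4)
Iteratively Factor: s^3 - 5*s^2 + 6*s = (s - 2)*(s^2 - 3*s) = s*(s - 2)*(s - 3)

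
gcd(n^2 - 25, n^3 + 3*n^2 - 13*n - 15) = n + 5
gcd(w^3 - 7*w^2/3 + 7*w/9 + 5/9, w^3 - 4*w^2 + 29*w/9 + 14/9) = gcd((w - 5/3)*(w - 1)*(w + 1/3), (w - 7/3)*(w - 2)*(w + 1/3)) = w + 1/3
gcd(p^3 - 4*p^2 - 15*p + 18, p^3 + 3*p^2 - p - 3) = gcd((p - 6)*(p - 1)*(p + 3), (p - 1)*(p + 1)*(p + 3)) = p^2 + 2*p - 3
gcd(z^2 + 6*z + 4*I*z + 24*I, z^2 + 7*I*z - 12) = z + 4*I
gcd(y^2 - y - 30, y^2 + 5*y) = y + 5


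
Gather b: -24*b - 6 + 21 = 15 - 24*b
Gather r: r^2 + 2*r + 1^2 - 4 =r^2 + 2*r - 3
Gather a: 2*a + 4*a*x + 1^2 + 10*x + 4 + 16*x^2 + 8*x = a*(4*x + 2) + 16*x^2 + 18*x + 5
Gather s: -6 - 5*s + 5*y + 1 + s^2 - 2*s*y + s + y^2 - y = s^2 + s*(-2*y - 4) + y^2 + 4*y - 5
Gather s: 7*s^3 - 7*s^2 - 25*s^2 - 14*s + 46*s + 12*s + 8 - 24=7*s^3 - 32*s^2 + 44*s - 16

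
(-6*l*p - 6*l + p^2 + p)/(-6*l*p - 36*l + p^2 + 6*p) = (p + 1)/(p + 6)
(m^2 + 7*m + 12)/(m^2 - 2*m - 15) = (m + 4)/(m - 5)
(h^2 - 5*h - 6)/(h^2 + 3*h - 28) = (h^2 - 5*h - 6)/(h^2 + 3*h - 28)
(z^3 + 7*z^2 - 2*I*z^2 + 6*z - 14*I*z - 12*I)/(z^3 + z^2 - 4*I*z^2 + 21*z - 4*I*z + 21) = (z^2 + 2*z*(3 - I) - 12*I)/(z^2 - 4*I*z + 21)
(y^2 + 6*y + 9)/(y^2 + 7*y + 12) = (y + 3)/(y + 4)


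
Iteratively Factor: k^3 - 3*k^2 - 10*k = (k - 5)*(k^2 + 2*k) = (k - 5)*(k + 2)*(k)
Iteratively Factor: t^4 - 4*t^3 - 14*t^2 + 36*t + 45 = (t - 5)*(t^3 + t^2 - 9*t - 9) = (t - 5)*(t - 3)*(t^2 + 4*t + 3) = (t - 5)*(t - 3)*(t + 1)*(t + 3)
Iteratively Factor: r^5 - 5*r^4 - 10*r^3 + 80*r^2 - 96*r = (r)*(r^4 - 5*r^3 - 10*r^2 + 80*r - 96) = r*(r - 3)*(r^3 - 2*r^2 - 16*r + 32) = r*(r - 3)*(r + 4)*(r^2 - 6*r + 8) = r*(r - 3)*(r - 2)*(r + 4)*(r - 4)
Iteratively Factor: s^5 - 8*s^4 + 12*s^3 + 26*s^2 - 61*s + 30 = (s - 5)*(s^4 - 3*s^3 - 3*s^2 + 11*s - 6) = (s - 5)*(s + 2)*(s^3 - 5*s^2 + 7*s - 3) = (s - 5)*(s - 3)*(s + 2)*(s^2 - 2*s + 1) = (s - 5)*(s - 3)*(s - 1)*(s + 2)*(s - 1)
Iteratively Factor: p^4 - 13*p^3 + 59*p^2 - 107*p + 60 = (p - 1)*(p^3 - 12*p^2 + 47*p - 60) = (p - 4)*(p - 1)*(p^2 - 8*p + 15) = (p - 4)*(p - 3)*(p - 1)*(p - 5)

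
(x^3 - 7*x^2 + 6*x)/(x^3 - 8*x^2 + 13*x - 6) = x/(x - 1)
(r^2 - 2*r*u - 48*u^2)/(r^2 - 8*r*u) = (r + 6*u)/r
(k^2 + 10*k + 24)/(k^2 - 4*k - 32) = (k + 6)/(k - 8)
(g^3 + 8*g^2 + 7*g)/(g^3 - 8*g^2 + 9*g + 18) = g*(g + 7)/(g^2 - 9*g + 18)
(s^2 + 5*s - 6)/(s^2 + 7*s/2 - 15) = 2*(s - 1)/(2*s - 5)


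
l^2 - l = l*(l - 1)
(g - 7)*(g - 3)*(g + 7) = g^3 - 3*g^2 - 49*g + 147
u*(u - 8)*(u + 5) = u^3 - 3*u^2 - 40*u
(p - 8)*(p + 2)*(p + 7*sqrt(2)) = p^3 - 6*p^2 + 7*sqrt(2)*p^2 - 42*sqrt(2)*p - 16*p - 112*sqrt(2)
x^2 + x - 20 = (x - 4)*(x + 5)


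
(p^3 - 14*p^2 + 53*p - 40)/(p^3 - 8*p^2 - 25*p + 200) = (p - 1)/(p + 5)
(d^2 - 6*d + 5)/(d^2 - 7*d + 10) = (d - 1)/(d - 2)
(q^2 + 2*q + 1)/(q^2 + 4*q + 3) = (q + 1)/(q + 3)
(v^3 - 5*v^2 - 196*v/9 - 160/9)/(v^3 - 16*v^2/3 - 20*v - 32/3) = (9*v^2 + 27*v + 20)/(3*(3*v^2 + 8*v + 4))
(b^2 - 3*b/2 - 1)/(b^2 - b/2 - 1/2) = (b - 2)/(b - 1)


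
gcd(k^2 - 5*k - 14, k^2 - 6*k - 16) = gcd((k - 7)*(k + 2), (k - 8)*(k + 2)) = k + 2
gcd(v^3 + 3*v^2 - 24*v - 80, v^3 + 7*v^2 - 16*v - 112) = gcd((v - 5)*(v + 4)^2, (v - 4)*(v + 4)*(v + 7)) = v + 4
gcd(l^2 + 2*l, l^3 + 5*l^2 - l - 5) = 1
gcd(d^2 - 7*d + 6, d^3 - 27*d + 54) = 1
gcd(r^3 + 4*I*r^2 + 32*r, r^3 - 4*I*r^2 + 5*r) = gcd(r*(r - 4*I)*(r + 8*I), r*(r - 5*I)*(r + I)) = r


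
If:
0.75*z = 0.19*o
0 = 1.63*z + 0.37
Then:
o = -0.90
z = -0.23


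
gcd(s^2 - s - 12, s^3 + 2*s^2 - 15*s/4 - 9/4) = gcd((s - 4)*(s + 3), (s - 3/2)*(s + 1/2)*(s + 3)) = s + 3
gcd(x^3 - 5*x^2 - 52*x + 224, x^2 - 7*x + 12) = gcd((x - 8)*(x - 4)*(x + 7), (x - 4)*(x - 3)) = x - 4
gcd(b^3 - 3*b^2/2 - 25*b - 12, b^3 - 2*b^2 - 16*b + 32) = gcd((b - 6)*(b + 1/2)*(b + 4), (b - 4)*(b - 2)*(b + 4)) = b + 4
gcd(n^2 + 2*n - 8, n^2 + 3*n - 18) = 1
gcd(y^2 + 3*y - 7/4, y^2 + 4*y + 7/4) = y + 7/2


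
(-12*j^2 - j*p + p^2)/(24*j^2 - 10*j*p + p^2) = (3*j + p)/(-6*j + p)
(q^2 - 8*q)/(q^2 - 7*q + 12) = q*(q - 8)/(q^2 - 7*q + 12)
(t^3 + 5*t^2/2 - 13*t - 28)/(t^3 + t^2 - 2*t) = (t^2 + t/2 - 14)/(t*(t - 1))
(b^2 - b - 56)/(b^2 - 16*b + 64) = (b + 7)/(b - 8)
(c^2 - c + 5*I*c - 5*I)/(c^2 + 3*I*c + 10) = (c - 1)/(c - 2*I)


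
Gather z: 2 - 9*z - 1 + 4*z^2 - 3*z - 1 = 4*z^2 - 12*z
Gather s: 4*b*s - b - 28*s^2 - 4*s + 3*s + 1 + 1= -b - 28*s^2 + s*(4*b - 1) + 2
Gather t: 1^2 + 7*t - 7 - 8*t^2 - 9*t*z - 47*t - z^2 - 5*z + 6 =-8*t^2 + t*(-9*z - 40) - z^2 - 5*z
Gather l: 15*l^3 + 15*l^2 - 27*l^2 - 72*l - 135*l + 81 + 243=15*l^3 - 12*l^2 - 207*l + 324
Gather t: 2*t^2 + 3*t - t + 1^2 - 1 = 2*t^2 + 2*t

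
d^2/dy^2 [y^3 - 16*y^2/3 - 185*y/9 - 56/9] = 6*y - 32/3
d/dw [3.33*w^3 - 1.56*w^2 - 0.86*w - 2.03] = 9.99*w^2 - 3.12*w - 0.86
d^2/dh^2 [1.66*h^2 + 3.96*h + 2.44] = 3.32000000000000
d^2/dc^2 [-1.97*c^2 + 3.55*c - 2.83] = -3.94000000000000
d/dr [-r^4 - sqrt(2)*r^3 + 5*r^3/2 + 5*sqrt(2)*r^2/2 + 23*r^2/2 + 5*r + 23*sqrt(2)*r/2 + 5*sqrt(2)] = -4*r^3 - 3*sqrt(2)*r^2 + 15*r^2/2 + 5*sqrt(2)*r + 23*r + 5 + 23*sqrt(2)/2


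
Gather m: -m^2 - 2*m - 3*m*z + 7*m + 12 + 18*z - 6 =-m^2 + m*(5 - 3*z) + 18*z + 6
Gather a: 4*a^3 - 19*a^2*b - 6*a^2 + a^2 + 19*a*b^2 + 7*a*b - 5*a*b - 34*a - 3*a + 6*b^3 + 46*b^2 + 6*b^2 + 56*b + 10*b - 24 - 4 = 4*a^3 + a^2*(-19*b - 5) + a*(19*b^2 + 2*b - 37) + 6*b^3 + 52*b^2 + 66*b - 28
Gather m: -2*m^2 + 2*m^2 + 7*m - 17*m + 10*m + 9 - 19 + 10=0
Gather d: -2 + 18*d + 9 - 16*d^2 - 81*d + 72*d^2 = 56*d^2 - 63*d + 7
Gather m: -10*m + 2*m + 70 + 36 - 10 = 96 - 8*m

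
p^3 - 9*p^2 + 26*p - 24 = (p - 4)*(p - 3)*(p - 2)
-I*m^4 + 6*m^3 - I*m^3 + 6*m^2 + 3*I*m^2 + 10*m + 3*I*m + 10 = (m - I)*(m + 2*I)*(m + 5*I)*(-I*m - I)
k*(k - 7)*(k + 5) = k^3 - 2*k^2 - 35*k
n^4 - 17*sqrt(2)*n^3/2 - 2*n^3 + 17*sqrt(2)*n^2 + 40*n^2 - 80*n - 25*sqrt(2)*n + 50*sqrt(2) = (n - 2)*(n - 5*sqrt(2))*(n - 5*sqrt(2)/2)*(n - sqrt(2))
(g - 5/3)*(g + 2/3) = g^2 - g - 10/9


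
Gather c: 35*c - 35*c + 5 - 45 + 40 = 0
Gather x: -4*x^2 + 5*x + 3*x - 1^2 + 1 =-4*x^2 + 8*x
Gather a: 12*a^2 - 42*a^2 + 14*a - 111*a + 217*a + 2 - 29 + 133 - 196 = -30*a^2 + 120*a - 90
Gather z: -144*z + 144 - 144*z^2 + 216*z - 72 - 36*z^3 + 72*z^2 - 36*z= -36*z^3 - 72*z^2 + 36*z + 72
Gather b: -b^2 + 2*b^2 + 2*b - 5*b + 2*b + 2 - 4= b^2 - b - 2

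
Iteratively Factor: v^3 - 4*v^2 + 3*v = (v)*(v^2 - 4*v + 3) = v*(v - 3)*(v - 1)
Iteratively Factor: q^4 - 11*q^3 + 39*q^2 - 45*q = (q - 5)*(q^3 - 6*q^2 + 9*q) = (q - 5)*(q - 3)*(q^2 - 3*q) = q*(q - 5)*(q - 3)*(q - 3)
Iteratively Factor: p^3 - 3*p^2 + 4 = (p - 2)*(p^2 - p - 2) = (p - 2)*(p + 1)*(p - 2)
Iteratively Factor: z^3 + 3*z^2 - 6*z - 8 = (z - 2)*(z^2 + 5*z + 4) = (z - 2)*(z + 1)*(z + 4)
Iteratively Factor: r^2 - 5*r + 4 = (r - 1)*(r - 4)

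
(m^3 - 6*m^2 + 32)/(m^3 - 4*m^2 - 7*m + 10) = (m^2 - 8*m + 16)/(m^2 - 6*m + 5)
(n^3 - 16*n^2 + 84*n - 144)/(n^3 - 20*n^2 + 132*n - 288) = (n - 4)/(n - 8)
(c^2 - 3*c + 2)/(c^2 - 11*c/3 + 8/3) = 3*(c - 2)/(3*c - 8)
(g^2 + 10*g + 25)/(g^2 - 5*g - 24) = (g^2 + 10*g + 25)/(g^2 - 5*g - 24)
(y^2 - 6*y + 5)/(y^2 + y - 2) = (y - 5)/(y + 2)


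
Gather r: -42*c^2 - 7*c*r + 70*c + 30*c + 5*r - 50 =-42*c^2 + 100*c + r*(5 - 7*c) - 50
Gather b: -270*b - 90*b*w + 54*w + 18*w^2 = b*(-90*w - 270) + 18*w^2 + 54*w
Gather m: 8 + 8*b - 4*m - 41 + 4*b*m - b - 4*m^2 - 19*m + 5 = 7*b - 4*m^2 + m*(4*b - 23) - 28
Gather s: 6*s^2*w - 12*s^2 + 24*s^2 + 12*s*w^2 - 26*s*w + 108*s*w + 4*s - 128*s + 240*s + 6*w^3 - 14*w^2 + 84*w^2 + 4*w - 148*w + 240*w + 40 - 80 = s^2*(6*w + 12) + s*(12*w^2 + 82*w + 116) + 6*w^3 + 70*w^2 + 96*w - 40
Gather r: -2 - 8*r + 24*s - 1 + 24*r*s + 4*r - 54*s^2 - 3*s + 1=r*(24*s - 4) - 54*s^2 + 21*s - 2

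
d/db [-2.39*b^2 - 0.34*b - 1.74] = -4.78*b - 0.34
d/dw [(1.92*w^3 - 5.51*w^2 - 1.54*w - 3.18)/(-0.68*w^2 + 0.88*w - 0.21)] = (-1.3056*w^4 + 3.3792*w^3 - 7.1056*w^2 - 2.0106*w + 3.1218)/(0.4624*w^4 - 1.1968*w^3 + 1.06*w^2 - 0.3696*w + 0.0441)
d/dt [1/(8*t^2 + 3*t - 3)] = (-16*t - 3)/(8*t^2 + 3*t - 3)^2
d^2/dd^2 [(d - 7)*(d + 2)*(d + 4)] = 6*d - 2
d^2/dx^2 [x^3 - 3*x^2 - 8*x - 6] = 6*x - 6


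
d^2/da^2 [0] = 0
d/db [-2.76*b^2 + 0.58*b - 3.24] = 0.58 - 5.52*b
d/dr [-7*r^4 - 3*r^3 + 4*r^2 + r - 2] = -28*r^3 - 9*r^2 + 8*r + 1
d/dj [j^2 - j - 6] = 2*j - 1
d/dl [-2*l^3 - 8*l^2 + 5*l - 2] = -6*l^2 - 16*l + 5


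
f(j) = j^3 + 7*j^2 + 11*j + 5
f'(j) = 3*j^2 + 14*j + 11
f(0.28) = 8.65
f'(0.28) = 15.16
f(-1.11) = 0.05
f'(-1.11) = -0.84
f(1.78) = 52.40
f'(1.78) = 45.43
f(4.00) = 225.00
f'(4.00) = 115.00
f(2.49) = 91.23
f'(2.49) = 64.46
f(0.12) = 6.42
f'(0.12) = 12.72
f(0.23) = 7.91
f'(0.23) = 14.38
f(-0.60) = 0.70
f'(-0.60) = 3.68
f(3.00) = 128.00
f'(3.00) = 80.00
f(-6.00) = -25.00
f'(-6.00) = 35.00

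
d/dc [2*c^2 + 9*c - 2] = 4*c + 9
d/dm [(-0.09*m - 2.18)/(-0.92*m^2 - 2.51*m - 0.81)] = (0.0828*m^2 + 0.2259*m - (0.09*m + 2.18)*(1.84*m + 2.51) + 0.0729)/(0.92*m^2 + 2.51*m + 0.81)^2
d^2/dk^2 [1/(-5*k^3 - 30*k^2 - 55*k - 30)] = 2*(3*(k + 2)*(k^3 + 6*k^2 + 11*k + 6) - (3*k^2 + 12*k + 11)^2)/(5*(k^3 + 6*k^2 + 11*k + 6)^3)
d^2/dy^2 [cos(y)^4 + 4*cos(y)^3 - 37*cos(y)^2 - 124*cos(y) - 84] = -16*sin(y)^4 - 128*sin(y)^2 + 121*cos(y) - 9*cos(3*y) + 70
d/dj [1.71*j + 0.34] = 1.71000000000000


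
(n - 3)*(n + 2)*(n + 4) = n^3 + 3*n^2 - 10*n - 24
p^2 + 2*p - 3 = (p - 1)*(p + 3)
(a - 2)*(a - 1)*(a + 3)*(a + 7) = a^4 + 7*a^3 - 7*a^2 - 43*a + 42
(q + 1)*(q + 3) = q^2 + 4*q + 3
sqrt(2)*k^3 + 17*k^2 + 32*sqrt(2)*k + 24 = (k + 2*sqrt(2))*(k + 6*sqrt(2))*(sqrt(2)*k + 1)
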